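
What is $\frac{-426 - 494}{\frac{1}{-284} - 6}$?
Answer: $\frac{52256}{341} \approx 153.24$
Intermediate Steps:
$\frac{-426 - 494}{\frac{1}{-284} - 6} = - \frac{920}{- \frac{1}{284} - 6} = - \frac{920}{- \frac{1705}{284}} = \left(-920\right) \left(- \frac{284}{1705}\right) = \frac{52256}{341}$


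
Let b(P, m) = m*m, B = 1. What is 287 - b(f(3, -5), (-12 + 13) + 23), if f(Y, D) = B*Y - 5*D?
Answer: -289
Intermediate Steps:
f(Y, D) = Y - 5*D (f(Y, D) = 1*Y - 5*D = Y - 5*D)
b(P, m) = m²
287 - b(f(3, -5), (-12 + 13) + 23) = 287 - ((-12 + 13) + 23)² = 287 - (1 + 23)² = 287 - 1*24² = 287 - 1*576 = 287 - 576 = -289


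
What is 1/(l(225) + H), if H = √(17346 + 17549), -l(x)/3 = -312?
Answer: 936/841201 - √34895/841201 ≈ 0.00089063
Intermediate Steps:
l(x) = 936 (l(x) = -3*(-312) = 936)
H = √34895 ≈ 186.80
1/(l(225) + H) = 1/(936 + √34895)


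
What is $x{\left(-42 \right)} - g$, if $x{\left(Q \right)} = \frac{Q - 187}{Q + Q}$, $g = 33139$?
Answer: $- \frac{2783447}{84} \approx -33136.0$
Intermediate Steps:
$x{\left(Q \right)} = \frac{-187 + Q}{2 Q}$
$x{\left(-42 \right)} - g = \frac{-187 - 42}{2 \left(-42\right)} - 33139 = \frac{1}{2} \left(- \frac{1}{42}\right) \left(-229\right) - 33139 = \frac{229}{84} - 33139 = - \frac{2783447}{84}$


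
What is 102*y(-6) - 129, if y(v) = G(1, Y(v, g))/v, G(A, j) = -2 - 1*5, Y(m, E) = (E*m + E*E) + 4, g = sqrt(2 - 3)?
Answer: -10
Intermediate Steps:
g = I (g = sqrt(-1) = I ≈ 1.0*I)
Y(m, E) = 4 + E**2 + E*m (Y(m, E) = (E*m + E**2) + 4 = (E**2 + E*m) + 4 = 4 + E**2 + E*m)
G(A, j) = -7 (G(A, j) = -2 - 5 = -7)
y(v) = -7/v
102*y(-6) - 129 = 102*(-7/(-6)) - 129 = 102*(-7*(-1/6)) - 129 = 102*(7/6) - 129 = 119 - 129 = -10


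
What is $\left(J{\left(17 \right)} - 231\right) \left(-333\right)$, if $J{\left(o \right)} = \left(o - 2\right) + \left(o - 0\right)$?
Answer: $66267$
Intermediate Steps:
$J{\left(o \right)} = -2 + 2 o$ ($J{\left(o \right)} = \left(-2 + o\right) + \left(o + 0\right) = \left(-2 + o\right) + o = -2 + 2 o$)
$\left(J{\left(17 \right)} - 231\right) \left(-333\right) = \left(\left(-2 + 2 \cdot 17\right) - 231\right) \left(-333\right) = \left(\left(-2 + 34\right) - 231\right) \left(-333\right) = \left(32 - 231\right) \left(-333\right) = \left(-199\right) \left(-333\right) = 66267$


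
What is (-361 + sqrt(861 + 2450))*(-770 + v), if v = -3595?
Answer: 1575765 - 4365*sqrt(3311) ≈ 1.3246e+6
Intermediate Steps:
(-361 + sqrt(861 + 2450))*(-770 + v) = (-361 + sqrt(861 + 2450))*(-770 - 3595) = (-361 + sqrt(3311))*(-4365) = 1575765 - 4365*sqrt(3311)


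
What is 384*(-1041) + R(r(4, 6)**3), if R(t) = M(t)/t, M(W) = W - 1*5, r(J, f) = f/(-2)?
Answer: -10793056/27 ≈ -3.9974e+5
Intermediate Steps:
r(J, f) = -f/2 (r(J, f) = f*(-1/2) = -f/2)
M(W) = -5 + W (M(W) = W - 5 = -5 + W)
R(t) = (-5 + t)/t
384*(-1041) + R(r(4, 6)**3) = 384*(-1041) + (-5 + (-1/2*6)**3)/((-1/2*6)**3) = -399744 + (-5 + (-3)**3)/((-3)**3) = -399744 + (-5 - 27)/(-27) = -399744 - 1/27*(-32) = -399744 + 32/27 = -10793056/27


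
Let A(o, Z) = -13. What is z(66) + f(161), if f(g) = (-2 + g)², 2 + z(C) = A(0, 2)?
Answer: 25266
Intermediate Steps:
z(C) = -15 (z(C) = -2 - 13 = -15)
z(66) + f(161) = -15 + (-2 + 161)² = -15 + 159² = -15 + 25281 = 25266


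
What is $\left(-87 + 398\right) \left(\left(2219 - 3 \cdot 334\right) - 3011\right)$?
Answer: $-557934$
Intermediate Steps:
$\left(-87 + 398\right) \left(\left(2219 - 3 \cdot 334\right) - 3011\right) = 311 \left(\left(2219 - 1002\right) - 3011\right) = 311 \left(1217 - 3011\right) = 311 \left(-1794\right) = -557934$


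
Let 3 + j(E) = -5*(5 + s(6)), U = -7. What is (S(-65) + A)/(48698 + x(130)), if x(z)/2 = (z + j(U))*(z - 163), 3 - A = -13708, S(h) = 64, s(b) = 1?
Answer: 13775/42296 ≈ 0.32568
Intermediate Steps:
A = 13711 (A = 3 - 1*(-13708) = 3 + 13708 = 13711)
j(E) = -33 (j(E) = -3 - 5*(5 + 1) = -3 - 5*6 = -3 - 30 = -33)
x(z) = 2*(-163 + z)*(-33 + z) (x(z) = 2*((z - 33)*(z - 163)) = 2*((-33 + z)*(-163 + z)) = 2*((-163 + z)*(-33 + z)) = 2*(-163 + z)*(-33 + z))
(S(-65) + A)/(48698 + x(130)) = (64 + 13711)/(48698 + (10758 - 392*130 + 2*130**2)) = 13775/(48698 + (10758 - 50960 + 2*16900)) = 13775/(48698 + (10758 - 50960 + 33800)) = 13775/(48698 - 6402) = 13775/42296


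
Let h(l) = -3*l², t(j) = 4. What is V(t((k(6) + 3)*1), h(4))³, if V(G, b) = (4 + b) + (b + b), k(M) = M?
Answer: -2744000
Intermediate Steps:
V(G, b) = 4 + 3*b (V(G, b) = (4 + b) + 2*b = 4 + 3*b)
V(t((k(6) + 3)*1), h(4))³ = (4 + 3*(-3*4²))³ = (4 + 3*(-3*16))³ = (4 + 3*(-48))³ = (4 - 144)³ = (-140)³ = -2744000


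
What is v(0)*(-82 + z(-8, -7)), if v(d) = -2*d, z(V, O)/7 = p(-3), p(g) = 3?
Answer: 0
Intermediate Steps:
z(V, O) = 21 (z(V, O) = 7*3 = 21)
v(0)*(-82 + z(-8, -7)) = (-2*0)*(-82 + 21) = 0*(-61) = 0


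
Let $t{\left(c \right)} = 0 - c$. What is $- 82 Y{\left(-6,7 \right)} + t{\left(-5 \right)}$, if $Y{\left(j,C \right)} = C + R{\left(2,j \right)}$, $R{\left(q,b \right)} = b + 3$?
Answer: $-323$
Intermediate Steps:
$t{\left(c \right)} = - c$
$R{\left(q,b \right)} = 3 + b$
$Y{\left(j,C \right)} = 3 + C + j$ ($Y{\left(j,C \right)} = C + \left(3 + j\right) = 3 + C + j$)
$- 82 Y{\left(-6,7 \right)} + t{\left(-5 \right)} = - 82 \left(3 + 7 - 6\right) - -5 = \left(-82\right) 4 + 5 = -328 + 5 = -323$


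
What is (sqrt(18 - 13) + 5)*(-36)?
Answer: -180 - 36*sqrt(5) ≈ -260.50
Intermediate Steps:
(sqrt(18 - 13) + 5)*(-36) = (sqrt(5) + 5)*(-36) = (5 + sqrt(5))*(-36) = -180 - 36*sqrt(5)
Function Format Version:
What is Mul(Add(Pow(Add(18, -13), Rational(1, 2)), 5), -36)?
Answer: Add(-180, Mul(-36, Pow(5, Rational(1, 2)))) ≈ -260.50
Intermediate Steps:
Mul(Add(Pow(Add(18, -13), Rational(1, 2)), 5), -36) = Mul(Add(Pow(5, Rational(1, 2)), 5), -36) = Mul(Add(5, Pow(5, Rational(1, 2))), -36) = Add(-180, Mul(-36, Pow(5, Rational(1, 2))))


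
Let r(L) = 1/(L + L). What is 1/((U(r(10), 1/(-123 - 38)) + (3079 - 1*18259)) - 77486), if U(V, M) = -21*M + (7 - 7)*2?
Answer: -23/2131315 ≈ -1.0791e-5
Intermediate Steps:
r(L) = 1/(2*L)
U(V, M) = -21*M (U(V, M) = -21*M + 0*2 = -21*M + 0 = -21*M)
1/((U(r(10), 1/(-123 - 38)) + (3079 - 1*18259)) - 77486) = 1/((-21/(-123 - 38) + (3079 - 1*18259)) - 77486) = 1/((-21/(-161) + (3079 - 18259)) - 77486) = 1/((-21*(-1/161) - 15180) - 77486) = 1/((3/23 - 15180) - 77486) = 1/(-349137/23 - 77486) = 1/(-2131315/23) = -23/2131315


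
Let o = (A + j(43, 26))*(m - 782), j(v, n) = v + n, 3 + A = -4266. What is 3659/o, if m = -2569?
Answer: 3659/14074200 ≈ 0.00025998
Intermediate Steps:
A = -4269 (A = -3 - 4266 = -4269)
j(v, n) = n + v
o = 14074200 (o = (-4269 + (26 + 43))*(-2569 - 782) = (-4269 + 69)*(-3351) = -4200*(-3351) = 14074200)
3659/o = 3659/14074200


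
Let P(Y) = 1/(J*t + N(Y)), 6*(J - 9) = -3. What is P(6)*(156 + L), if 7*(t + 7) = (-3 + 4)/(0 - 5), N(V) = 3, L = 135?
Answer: -3395/662 ≈ -5.1284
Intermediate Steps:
J = 17/2 (J = 9 + (⅙)*(-3) = 9 - ½ = 17/2 ≈ 8.5000)
t = -246/35 (t = -7 + ((-3 + 4)/(0 - 5))/7 = -7 + (1/(-5))/7 = -7 + (1*(-⅕))/7 = -7 + (⅐)*(-⅕) = -7 - 1/35 = -246/35 ≈ -7.0286)
P(Y) = -35/1986 (P(Y) = 1/((17/2)*(-246/35) + 3) = 1/(-2091/35 + 3) = 1/(-1986/35) = -35/1986)
P(6)*(156 + L) = -35*(156 + 135)/1986 = -35/1986*291 = -3395/662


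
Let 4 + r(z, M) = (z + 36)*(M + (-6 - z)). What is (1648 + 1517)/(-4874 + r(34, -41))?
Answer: -1055/3516 ≈ -0.30006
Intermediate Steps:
r(z, M) = -4 + (36 + z)*(-6 + M - z) (r(z, M) = -4 + (z + 36)*(M + (-6 - z)) = -4 + (36 + z)*(-6 + M - z))
(1648 + 1517)/(-4874 + r(34, -41)) = (1648 + 1517)/(-4874 + (-220 - 1*34**2 - 42*34 + 36*(-41) - 41*34)) = 3165/(-4874 + (-220 - 1*1156 - 1428 - 1476 - 1394)) = 3165/(-4874 + (-220 - 1156 - 1428 - 1476 - 1394)) = 3165/(-4874 - 5674) = 3165/(-10548) = 3165*(-1/10548) = -1055/3516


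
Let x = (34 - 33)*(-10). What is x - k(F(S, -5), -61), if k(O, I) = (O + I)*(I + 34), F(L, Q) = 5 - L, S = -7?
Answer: -1333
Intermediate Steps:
k(O, I) = (34 + I)*(I + O) (k(O, I) = (I + O)*(34 + I) = (34 + I)*(I + O))
x = -10 (x = 1*(-10) = -10)
x - k(F(S, -5), -61) = -10 - ((-61)² + 34*(-61) + 34*(5 - 1*(-7)) - 61*(5 - 1*(-7))) = -10 - (3721 - 2074 + 34*(5 + 7) - 61*(5 + 7)) = -10 - (3721 - 2074 + 34*12 - 61*12) = -10 - (3721 - 2074 + 408 - 732) = -10 - 1*1323 = -10 - 1323 = -1333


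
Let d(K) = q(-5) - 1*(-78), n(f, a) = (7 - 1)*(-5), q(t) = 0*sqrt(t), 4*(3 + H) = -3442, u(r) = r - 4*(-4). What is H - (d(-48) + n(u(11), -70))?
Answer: -1823/2 ≈ -911.50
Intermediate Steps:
u(r) = 16 + r (u(r) = r + 16 = 16 + r)
H = -1727/2 (H = -3 + (1/4)*(-3442) = -3 - 1721/2 = -1727/2 ≈ -863.50)
q(t) = 0
n(f, a) = -30 (n(f, a) = 6*(-5) = -30)
d(K) = 78 (d(K) = 0 - 1*(-78) = 0 + 78 = 78)
H - (d(-48) + n(u(11), -70)) = -1727/2 - (78 - 30) = -1727/2 - 1*48 = -1727/2 - 48 = -1823/2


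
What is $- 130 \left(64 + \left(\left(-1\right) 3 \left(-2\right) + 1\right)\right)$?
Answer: $-9230$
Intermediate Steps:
$- 130 \left(64 + \left(\left(-1\right) 3 \left(-2\right) + 1\right)\right) = - 130 \left(64 + \left(\left(-3\right) \left(-2\right) + 1\right)\right) = - 130 \left(64 + \left(6 + 1\right)\right) = - 130 \left(64 + 7\right) = \left(-130\right) 71 = -9230$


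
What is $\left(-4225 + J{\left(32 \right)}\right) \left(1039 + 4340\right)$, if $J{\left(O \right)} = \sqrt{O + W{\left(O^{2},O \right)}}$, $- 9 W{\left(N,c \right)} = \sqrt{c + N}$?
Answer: $-22726275 + 3586 \sqrt{72 - \sqrt{66}} \approx -2.2698 \cdot 10^{7}$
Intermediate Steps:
$W{\left(N,c \right)} = - \frac{\sqrt{N + c}}{9}$ ($W{\left(N,c \right)} = - \frac{\sqrt{c + N}}{9} = - \frac{\sqrt{N + c}}{9}$)
$J{\left(O \right)} = \sqrt{O - \frac{\sqrt{O + O^{2}}}{9}}$ ($J{\left(O \right)} = \sqrt{O - \frac{\sqrt{O^{2} + O}}{9}} = \sqrt{O - \frac{\sqrt{O + O^{2}}}{9}}$)
$\left(-4225 + J{\left(32 \right)}\right) \left(1039 + 4340\right) = \left(-4225 + \frac{\sqrt{- \sqrt{32 \left(1 + 32\right)} + 9 \cdot 32}}{3}\right) \left(1039 + 4340\right) = \left(-4225 + \frac{\sqrt{- \sqrt{32 \cdot 33} + 288}}{3}\right) 5379 = \left(-4225 + \frac{\sqrt{- \sqrt{1056} + 288}}{3}\right) 5379 = \left(-4225 + \frac{\sqrt{- 4 \sqrt{66} + 288}}{3}\right) 5379 = \left(-4225 + \frac{\sqrt{288 - 4 \sqrt{66}}}{3}\right) 5379 = -22726275 + 1793 \sqrt{288 - 4 \sqrt{66}}$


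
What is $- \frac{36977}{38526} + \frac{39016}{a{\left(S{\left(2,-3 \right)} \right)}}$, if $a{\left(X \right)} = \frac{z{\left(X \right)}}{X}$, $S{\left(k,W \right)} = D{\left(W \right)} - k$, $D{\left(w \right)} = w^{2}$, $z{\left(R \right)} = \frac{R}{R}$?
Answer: $\frac{10521875935}{38526} \approx 2.7311 \cdot 10^{5}$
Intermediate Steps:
$z{\left(R \right)} = 1$
$S{\left(k,W \right)} = W^{2} - k$
$a{\left(X \right)} = \frac{1}{X}$ ($a{\left(X \right)} = 1 \frac{1}{X} = \frac{1}{X}$)
$- \frac{36977}{38526} + \frac{39016}{a{\left(S{\left(2,-3 \right)} \right)}} = - \frac{36977}{38526} + \frac{39016}{\frac{1}{\left(-3\right)^{2} - 2}} = \left(-36977\right) \frac{1}{38526} + \frac{39016}{\frac{1}{9 - 2}} = - \frac{36977}{38526} + \frac{39016}{\frac{1}{7}} = - \frac{36977}{38526} + 39016 \frac{1}{\frac{1}{7}} = - \frac{36977}{38526} + 39016 \cdot 7 = - \frac{36977}{38526} + 273112 = \frac{10521875935}{38526}$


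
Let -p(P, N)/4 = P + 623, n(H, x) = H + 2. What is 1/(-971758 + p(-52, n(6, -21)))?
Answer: -1/974042 ≈ -1.0267e-6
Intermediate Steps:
n(H, x) = 2 + H
p(P, N) = -2492 - 4*P (p(P, N) = -4*(P + 623) = -4*(623 + P) = -2492 - 4*P)
1/(-971758 + p(-52, n(6, -21))) = 1/(-971758 + (-2492 - 4*(-52))) = 1/(-971758 + (-2492 + 208)) = 1/(-971758 - 2284) = 1/(-974042) = -1/974042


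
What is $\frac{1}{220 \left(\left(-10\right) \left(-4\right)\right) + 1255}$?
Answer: $\frac{1}{10055} \approx 9.9453 \cdot 10^{-5}$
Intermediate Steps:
$\frac{1}{220 \left(\left(-10\right) \left(-4\right)\right) + 1255} = \frac{1}{220 \cdot 40 + 1255} = \frac{1}{8800 + 1255} = \frac{1}{10055}$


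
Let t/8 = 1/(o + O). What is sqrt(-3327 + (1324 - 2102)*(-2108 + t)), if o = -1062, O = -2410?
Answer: sqrt(77070509446)/217 ≈ 1279.3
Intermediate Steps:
t = -1/434 (t = 8/(-1062 - 2410) = 8/(-3472) = 8*(-1/3472) = -1/434 ≈ -0.0023041)
sqrt(-3327 + (1324 - 2102)*(-2108 + t)) = sqrt(-3327 + (1324 - 2102)*(-2108 - 1/434)) = sqrt(-3327 - 778*(-914873/434)) = sqrt(-3327 + 355885597/217) = sqrt(355163638/217) = sqrt(77070509446)/217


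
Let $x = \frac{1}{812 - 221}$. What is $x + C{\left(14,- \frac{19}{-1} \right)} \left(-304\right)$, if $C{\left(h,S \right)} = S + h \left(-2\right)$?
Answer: $\frac{1616977}{591} \approx 2736.0$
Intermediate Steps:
$C{\left(h,S \right)} = S - 2 h$
$x = \frac{1}{591} \approx 0.001692$
$x + C{\left(14,- \frac{19}{-1} \right)} \left(-304\right) = \frac{1}{591} + \left(- \frac{19}{-1} - 28\right) \left(-304\right) = \frac{1}{591} + \left(\left(-19\right) \left(-1\right) - 28\right) \left(-304\right) = \frac{1}{591} + \left(19 - 28\right) \left(-304\right) = \frac{1}{591} - -2736 = \frac{1}{591} + 2736 = \frac{1616977}{591}$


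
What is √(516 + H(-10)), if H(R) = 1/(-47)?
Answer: √1139797/47 ≈ 22.715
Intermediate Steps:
H(R) = -1/47
√(516 + H(-10)) = √(516 - 1/47) = √(24251/47) = √1139797/47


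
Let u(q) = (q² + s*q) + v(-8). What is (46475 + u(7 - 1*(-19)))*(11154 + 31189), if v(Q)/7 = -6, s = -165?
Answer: 1813084917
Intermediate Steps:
v(Q) = -42 (v(Q) = 7*(-6) = -42)
u(q) = -42 + q² - 165*q (u(q) = (q² - 165*q) - 42 = -42 + q² - 165*q)
(46475 + u(7 - 1*(-19)))*(11154 + 31189) = (46475 + (-42 + (7 - 1*(-19))² - 165*(7 - 1*(-19))))*(11154 + 31189) = (46475 + (-42 + (7 + 19)² - 165*(7 + 19)))*42343 = (46475 + (-42 + 26² - 165*26))*42343 = (46475 + (-42 + 676 - 4290))*42343 = (46475 - 3656)*42343 = 42819*42343 = 1813084917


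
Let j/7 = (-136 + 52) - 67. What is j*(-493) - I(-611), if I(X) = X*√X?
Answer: 521101 + 611*I*√611 ≈ 5.211e+5 + 15103.0*I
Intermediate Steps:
I(X) = X^(3/2)
j = -1057 (j = 7*((-136 + 52) - 67) = 7*(-84 - 67) = 7*(-151) = -1057)
j*(-493) - I(-611) = -1057*(-493) - (-611)^(3/2) = 521101 - (-611)*I*√611 = 521101 + 611*I*√611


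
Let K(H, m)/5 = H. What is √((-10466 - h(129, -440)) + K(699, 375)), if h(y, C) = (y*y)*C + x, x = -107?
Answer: 22*√15114 ≈ 2704.7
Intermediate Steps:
K(H, m) = 5*H
h(y, C) = -107 + C*y² (h(y, C) = (y*y)*C - 107 = y²*C - 107 = C*y² - 107 = -107 + C*y²)
√((-10466 - h(129, -440)) + K(699, 375)) = √((-10466 - (-107 - 440*129²)) + 5*699) = √((-10466 - (-107 - 440*16641)) + 3495) = √((-10466 - (-107 - 7322040)) + 3495) = √((-10466 - 1*(-7322147)) + 3495) = √((-10466 + 7322147) + 3495) = √(7311681 + 3495) = √7315176 = 22*√15114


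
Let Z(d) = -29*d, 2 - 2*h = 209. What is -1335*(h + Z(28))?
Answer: 2444385/2 ≈ 1.2222e+6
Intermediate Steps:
h = -207/2 (h = 1 - 1/2*209 = 1 - 209/2 = -207/2 ≈ -103.50)
-1335*(h + Z(28)) = -1335*(-207/2 - 29*28) = -1335*(-207/2 - 812) = -1335*(-1831/2) = 2444385/2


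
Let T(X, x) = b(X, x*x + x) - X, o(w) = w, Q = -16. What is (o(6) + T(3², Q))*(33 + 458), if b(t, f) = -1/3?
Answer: -4910/3 ≈ -1636.7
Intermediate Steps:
b(t, f) = -⅓ (b(t, f) = -1*⅓ = -⅓)
T(X, x) = -⅓ - X
(o(6) + T(3², Q))*(33 + 458) = (6 + (-⅓ - 1*3²))*(33 + 458) = (6 + (-⅓ - 1*9))*491 = (6 + (-⅓ - 9))*491 = (6 - 28/3)*491 = -10/3*491 = -4910/3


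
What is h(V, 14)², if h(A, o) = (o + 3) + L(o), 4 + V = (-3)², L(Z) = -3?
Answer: 196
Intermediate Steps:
V = 5 (V = -4 + (-3)² = -4 + 9 = 5)
h(A, o) = o (h(A, o) = (o + 3) - 3 = (3 + o) - 3 = o)
h(V, 14)² = 14² = 196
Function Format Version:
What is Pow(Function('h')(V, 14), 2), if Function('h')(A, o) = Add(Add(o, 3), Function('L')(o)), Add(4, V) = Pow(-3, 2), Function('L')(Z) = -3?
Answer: 196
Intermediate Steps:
V = 5 (V = Add(-4, Pow(-3, 2)) = Add(-4, 9) = 5)
Function('h')(A, o) = o (Function('h')(A, o) = Add(Add(o, 3), -3) = Add(Add(3, o), -3) = o)
Pow(Function('h')(V, 14), 2) = Pow(14, 2) = 196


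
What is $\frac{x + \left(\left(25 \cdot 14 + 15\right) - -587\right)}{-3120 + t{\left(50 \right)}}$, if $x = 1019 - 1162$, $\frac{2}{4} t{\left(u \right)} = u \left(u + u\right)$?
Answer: $\frac{809}{6880} \approx 0.11759$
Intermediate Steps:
$t{\left(u \right)} = 4 u^{2}$ ($t{\left(u \right)} = 2 u \left(u + u\right) = 2 u 2 u = 2 \cdot 2 u^{2} = 4 u^{2}$)
$x = -143$
$\frac{x + \left(\left(25 \cdot 14 + 15\right) - -587\right)}{-3120 + t{\left(50 \right)}} = \frac{-143 + \left(\left(25 \cdot 14 + 15\right) - -587\right)}{-3120 + 4 \cdot 50^{2}} = \frac{-143 + \left(\left(350 + 15\right) + 587\right)}{-3120 + 4 \cdot 2500} = \frac{-143 + \left(365 + 587\right)}{-3120 + 10000} = \frac{-143 + 952}{6880} = 809 \cdot \frac{1}{6880} = \frac{809}{6880}$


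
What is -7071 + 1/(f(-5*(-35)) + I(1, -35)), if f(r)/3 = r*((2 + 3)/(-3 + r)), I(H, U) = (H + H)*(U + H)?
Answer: -64141213/9071 ≈ -7071.0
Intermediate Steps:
I(H, U) = 2*H*(H + U) (I(H, U) = (2*H)*(H + U) = 2*H*(H + U))
f(r) = 15*r/(-3 + r) (f(r) = 3*(r*((2 + 3)/(-3 + r))) = 3*(r*(5/(-3 + r))) = 3*(5*r/(-3 + r)) = 15*r/(-3 + r))
-7071 + 1/(f(-5*(-35)) + I(1, -35)) = -7071 + 1/(15*(-5*(-35))/(-3 - 5*(-35)) + 2*1*(1 - 35)) = -7071 + 1/(15*175/(-3 + 175) + 2*1*(-34)) = -7071 + 1/(15*175/172 - 68) = -7071 + 1/(15*175*(1/172) - 68) = -7071 + 1/(2625/172 - 68) = -7071 + 1/(-9071/172) = -7071 - 172/9071 = -64141213/9071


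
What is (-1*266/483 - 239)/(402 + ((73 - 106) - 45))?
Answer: -16529/22356 ≈ -0.73935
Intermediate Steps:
(-1*266/483 - 239)/(402 + ((73 - 106) - 45)) = (-266*1/483 - 239)/(402 + (-33 - 45)) = (-38/69 - 239)/(402 - 78) = -16529/69/324 = -16529/69*1/324 = -16529/22356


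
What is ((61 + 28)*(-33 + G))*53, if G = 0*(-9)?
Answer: -155661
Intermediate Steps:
G = 0
((61 + 28)*(-33 + G))*53 = ((61 + 28)*(-33 + 0))*53 = (89*(-33))*53 = -2937*53 = -155661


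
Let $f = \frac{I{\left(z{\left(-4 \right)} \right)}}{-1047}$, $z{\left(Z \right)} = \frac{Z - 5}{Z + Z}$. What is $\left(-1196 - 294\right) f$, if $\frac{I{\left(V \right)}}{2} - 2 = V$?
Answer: $\frac{18625}{2094} \approx 8.8945$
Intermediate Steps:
$z{\left(Z \right)} = \frac{-5 + Z}{2 Z}$
$I{\left(V \right)} = 4 + 2 V$
$f = - \frac{25}{4188}$ ($f = \frac{4 + 2 \frac{-5 - 4}{2 \left(-4\right)}}{-1047} = \left(4 + 2 \cdot \frac{1}{2} \left(- \frac{1}{4}\right) \left(-9\right)\right) \left(- \frac{1}{1047}\right) = \left(4 + 2 \cdot \frac{9}{8}\right) \left(- \frac{1}{1047}\right) = \left(4 + \frac{9}{4}\right) \left(- \frac{1}{1047}\right) = \frac{25}{4} \left(- \frac{1}{1047}\right) = - \frac{25}{4188} \approx -0.0059694$)
$\left(-1196 - 294\right) f = \left(-1196 - 294\right) \left(- \frac{25}{4188}\right) = \left(-1490\right) \left(- \frac{25}{4188}\right) = \frac{18625}{2094}$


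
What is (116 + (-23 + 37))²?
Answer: 16900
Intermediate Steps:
(116 + (-23 + 37))² = (116 + 14)² = 130² = 16900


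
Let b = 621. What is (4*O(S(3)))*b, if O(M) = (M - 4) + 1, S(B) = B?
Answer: 0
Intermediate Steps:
O(M) = -3 + M (O(M) = (-4 + M) + 1 = -3 + M)
(4*O(S(3)))*b = (4*(-3 + 3))*621 = (4*0)*621 = 0*621 = 0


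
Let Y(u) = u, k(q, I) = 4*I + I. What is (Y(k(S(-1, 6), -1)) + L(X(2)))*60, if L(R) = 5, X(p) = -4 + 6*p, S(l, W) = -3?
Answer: 0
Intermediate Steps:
k(q, I) = 5*I
(Y(k(S(-1, 6), -1)) + L(X(2)))*60 = (5*(-1) + 5)*60 = (-5 + 5)*60 = 0*60 = 0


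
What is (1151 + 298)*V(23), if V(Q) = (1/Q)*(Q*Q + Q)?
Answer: 34776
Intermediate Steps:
V(Q) = (Q + Q**2)/Q (V(Q) = (Q**2 + Q)/Q = (Q + Q**2)/Q)
(1151 + 298)*V(23) = (1151 + 298)*(1 + 23) = 1449*24 = 34776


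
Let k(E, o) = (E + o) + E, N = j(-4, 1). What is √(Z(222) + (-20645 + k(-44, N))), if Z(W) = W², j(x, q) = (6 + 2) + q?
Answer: 4*√1785 ≈ 169.00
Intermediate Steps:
j(x, q) = 8 + q
N = 9 (N = 8 + 1 = 9)
k(E, o) = o + 2*E
√(Z(222) + (-20645 + k(-44, N))) = √(222² + (-20645 + (9 + 2*(-44)))) = √(49284 + (-20645 + (9 - 88))) = √(49284 + (-20645 - 79)) = √(49284 - 20724) = √28560 = 4*√1785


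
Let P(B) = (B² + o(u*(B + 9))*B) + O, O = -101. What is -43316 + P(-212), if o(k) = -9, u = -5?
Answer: 3435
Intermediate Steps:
P(B) = -101 + B² - 9*B (P(B) = (B² - 9*B) - 101 = -101 + B² - 9*B)
-43316 + P(-212) = -43316 + (-101 + (-212)² - 9*(-212)) = -43316 + (-101 + 44944 + 1908) = -43316 + 46751 = 3435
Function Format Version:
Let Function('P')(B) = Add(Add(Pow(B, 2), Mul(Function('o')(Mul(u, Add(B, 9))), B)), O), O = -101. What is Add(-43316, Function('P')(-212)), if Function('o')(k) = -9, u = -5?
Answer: 3435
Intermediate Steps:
Function('P')(B) = Add(-101, Pow(B, 2), Mul(-9, B)) (Function('P')(B) = Add(Add(Pow(B, 2), Mul(-9, B)), -101) = Add(-101, Pow(B, 2), Mul(-9, B)))
Add(-43316, Function('P')(-212)) = Add(-43316, Add(-101, Pow(-212, 2), Mul(-9, -212))) = Add(-43316, Add(-101, 44944, 1908)) = Add(-43316, 46751) = 3435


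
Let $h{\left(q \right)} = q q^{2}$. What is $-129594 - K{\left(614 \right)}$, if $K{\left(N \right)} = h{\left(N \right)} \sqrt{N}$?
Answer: $-129594 - 231475544 \sqrt{614} \approx -5.7359 \cdot 10^{9}$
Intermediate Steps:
$h{\left(q \right)} = q^{3}$
$K{\left(N \right)} = N^{\frac{7}{2}}$ ($K{\left(N \right)} = N^{3} \sqrt{N} = N^{\frac{7}{2}}$)
$-129594 - K{\left(614 \right)} = -129594 - 614^{\frac{7}{2}} = -129594 - 231475544 \sqrt{614}$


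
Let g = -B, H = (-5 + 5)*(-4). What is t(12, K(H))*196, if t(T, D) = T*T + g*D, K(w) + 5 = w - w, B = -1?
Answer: 27244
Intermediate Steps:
H = 0 (H = 0*(-4) = 0)
K(w) = -5 (K(w) = -5 + (w - w) = -5 + 0 = -5)
g = 1 (g = -1*(-1) = 1)
t(T, D) = D + T**2 (t(T, D) = T*T + 1*D = T**2 + D = D + T**2)
t(12, K(H))*196 = (-5 + 12**2)*196 = (-5 + 144)*196 = 139*196 = 27244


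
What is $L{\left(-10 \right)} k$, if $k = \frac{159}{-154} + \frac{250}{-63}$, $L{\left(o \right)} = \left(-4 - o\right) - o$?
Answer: $- \frac{55448}{693} \approx -80.012$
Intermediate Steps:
$L{\left(o \right)} = -4 - 2 o$
$k = - \frac{6931}{1386}$ ($k = 159 \left(- \frac{1}{154}\right) + 250 \left(- \frac{1}{63}\right) = - \frac{159}{154} - \frac{250}{63} = - \frac{6931}{1386} \approx -5.0007$)
$L{\left(-10 \right)} k = \left(-4 - -20\right) \left(- \frac{6931}{1386}\right) = \left(-4 + 20\right) \left(- \frac{6931}{1386}\right) = 16 \left(- \frac{6931}{1386}\right) = - \frac{55448}{693}$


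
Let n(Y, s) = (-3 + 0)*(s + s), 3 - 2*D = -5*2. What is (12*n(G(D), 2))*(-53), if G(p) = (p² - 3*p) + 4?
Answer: 7632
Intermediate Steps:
D = 13/2 (D = 3/2 - (-5)*2/2 = 3/2 - ½*(-10) = 3/2 + 5 = 13/2 ≈ 6.5000)
G(p) = 4 + p² - 3*p
n(Y, s) = -6*s
(12*n(G(D), 2))*(-53) = (12*(-6*2))*(-53) = (12*(-12))*(-53) = -144*(-53) = 7632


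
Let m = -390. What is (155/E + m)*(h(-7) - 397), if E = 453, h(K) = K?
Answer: 71312060/453 ≈ 1.5742e+5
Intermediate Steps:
(155/E + m)*(h(-7) - 397) = (155/453 - 390)*(-7 - 397) = (155*(1/453) - 390)*(-404) = (155/453 - 390)*(-404) = -176515/453*(-404) = 71312060/453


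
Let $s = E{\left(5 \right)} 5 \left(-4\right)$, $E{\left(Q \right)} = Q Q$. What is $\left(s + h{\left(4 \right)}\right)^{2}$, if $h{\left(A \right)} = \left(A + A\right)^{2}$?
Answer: $190096$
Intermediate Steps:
$E{\left(Q \right)} = Q^{2}$
$h{\left(A \right)} = 4 A^{2}$ ($h{\left(A \right)} = \left(2 A\right)^{2} = 4 A^{2}$)
$s = -500$ ($s = 5^{2} \cdot 5 \left(-4\right) = 25 \cdot 5 \left(-4\right) = 125 \left(-4\right) = -500$)
$\left(s + h{\left(4 \right)}\right)^{2} = \left(-500 + 4 \cdot 4^{2}\right)^{2} = \left(-500 + 4 \cdot 16\right)^{2} = \left(-500 + 64\right)^{2} = \left(-436\right)^{2} = 190096$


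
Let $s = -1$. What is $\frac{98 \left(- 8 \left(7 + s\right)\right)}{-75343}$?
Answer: $\frac{4704}{75343} \approx 0.062434$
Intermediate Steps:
$\frac{98 \left(- 8 \left(7 + s\right)\right)}{-75343} = \frac{98 \left(- 8 \left(7 - 1\right)\right)}{-75343} = 98 \left(\left(-8\right) 6\right) \left(- \frac{1}{75343}\right) = 98 \left(-48\right) \left(- \frac{1}{75343}\right) = \left(-4704\right) \left(- \frac{1}{75343}\right) = \frac{4704}{75343}$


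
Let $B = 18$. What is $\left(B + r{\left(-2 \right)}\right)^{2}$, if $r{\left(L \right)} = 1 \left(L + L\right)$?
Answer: $196$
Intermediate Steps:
$r{\left(L \right)} = 2 L$ ($r{\left(L \right)} = 1 \cdot 2 L = 2 L$)
$\left(B + r{\left(-2 \right)}\right)^{2} = \left(18 + 2 \left(-2\right)\right)^{2} = \left(18 - 4\right)^{2} = 14^{2} = 196$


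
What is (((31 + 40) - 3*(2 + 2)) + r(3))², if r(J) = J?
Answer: 3844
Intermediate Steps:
(((31 + 40) - 3*(2 + 2)) + r(3))² = (((31 + 40) - 3*(2 + 2)) + 3)² = ((71 - 3*4) + 3)² = ((71 - 1*12) + 3)² = ((71 - 12) + 3)² = (59 + 3)² = 62² = 3844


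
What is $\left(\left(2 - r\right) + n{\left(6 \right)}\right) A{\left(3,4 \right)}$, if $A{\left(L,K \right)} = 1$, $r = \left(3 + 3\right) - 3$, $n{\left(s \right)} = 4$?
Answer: $3$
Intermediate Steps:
$r = 3$ ($r = 6 - 3 = 3$)
$\left(\left(2 - r\right) + n{\left(6 \right)}\right) A{\left(3,4 \right)} = \left(\left(2 - 3\right) + 4\right) 1 = \left(-1 + 4\right) 1 = 3 \cdot 1 = 3$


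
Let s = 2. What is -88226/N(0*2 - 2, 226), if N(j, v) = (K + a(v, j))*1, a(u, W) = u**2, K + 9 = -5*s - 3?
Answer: -44113/25527 ≈ -1.7281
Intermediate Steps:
K = -22 (K = -9 + (-5*2 - 3) = -9 + (-10 - 3) = -9 - 13 = -22)
N(j, v) = -22 + v**2 (N(j, v) = (-22 + v**2)*1 = -22 + v**2)
-88226/N(0*2 - 2, 226) = -88226/(-22 + 226**2) = -88226/(-22 + 51076) = -88226/51054 = -88226*1/51054 = -44113/25527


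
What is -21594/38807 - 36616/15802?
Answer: -881092750/306614107 ≈ -2.8736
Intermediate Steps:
-21594/38807 - 36616/15802 = -21594*1/38807 - 36616*1/15802 = -21594/38807 - 18308/7901 = -881092750/306614107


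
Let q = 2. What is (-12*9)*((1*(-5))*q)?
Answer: 1080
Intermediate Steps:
(-12*9)*((1*(-5))*q) = (-12*9)*((1*(-5))*2) = -(-540)*2 = -108*(-10) = 1080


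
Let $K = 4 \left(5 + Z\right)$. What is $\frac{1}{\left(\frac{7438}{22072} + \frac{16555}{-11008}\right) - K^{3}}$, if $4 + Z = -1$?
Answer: $- \frac{706304}{824199} \approx -0.85696$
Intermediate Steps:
$Z = -5$ ($Z = -4 - 1 = -5$)
$K = 0$ ($K = 4 \left(5 - 5\right) = 4 \cdot 0 = 0$)
$\frac{1}{\left(\frac{7438}{22072} + \frac{16555}{-11008}\right) - K^{3}} = \frac{1}{\left(\frac{7438}{22072} + \frac{16555}{-11008}\right) - 0^{3}} = \frac{1}{\left(7438 \cdot \frac{1}{22072} + 16555 \left(- \frac{1}{11008}\right)\right) - 0} = \frac{1}{\left(\frac{3719}{11036} - \frac{385}{256}\right) + 0} = \frac{1}{- \frac{824199}{706304} + 0} = \frac{1}{- \frac{824199}{706304}} = - \frac{706304}{824199}$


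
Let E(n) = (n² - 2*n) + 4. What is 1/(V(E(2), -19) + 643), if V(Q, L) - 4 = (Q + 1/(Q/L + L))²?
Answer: 133225/88273056 ≈ 0.0015092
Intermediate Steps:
E(n) = 4 + n² - 2*n
V(Q, L) = 4 + (Q + 1/(L + Q/L))² (V(Q, L) = 4 + (Q + 1/(Q/L + L))² = 4 + (Q + 1/(L + Q/L))²)
1/(V(E(2), -19) + 643) = 1/((4 + (-19 + (4 + 2² - 2*2)² + (4 + 2² - 2*2)*(-19)²)²/((4 + 2² - 2*2) + (-19)²)²) + 643) = 1/((4 + (-19 + (4 + 4 - 4)² + (4 + 4 - 4)*361)²/((4 + 4 - 4) + 361)²) + 643) = 1/((4 + (-19 + 4² + 4*361)²/(4 + 361)²) + 643) = 1/((4 + (-19 + 16 + 1444)²/365²) + 643) = 1/((4 + (1/133225)*1441²) + 643) = 1/((4 + (1/133225)*2076481) + 643) = 1/((4 + 2076481/133225) + 643) = 1/(2609381/133225 + 643) = 1/(88273056/133225) = 133225/88273056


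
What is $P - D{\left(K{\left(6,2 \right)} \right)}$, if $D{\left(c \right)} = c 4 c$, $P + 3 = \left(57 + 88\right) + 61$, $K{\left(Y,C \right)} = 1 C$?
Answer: $187$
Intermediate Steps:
$K{\left(Y,C \right)} = C$
$P = 203$ ($P = -3 + \left(\left(57 + 88\right) + 61\right) = -3 + \left(145 + 61\right) = -3 + 206 = 203$)
$D{\left(c \right)} = 4 c^{2}$ ($D{\left(c \right)} = 4 c c = 4 c^{2}$)
$P - D{\left(K{\left(6,2 \right)} \right)} = 203 - 4 \cdot 2^{2} = 203 - 4 \cdot 4 = 203 - 16 = 187$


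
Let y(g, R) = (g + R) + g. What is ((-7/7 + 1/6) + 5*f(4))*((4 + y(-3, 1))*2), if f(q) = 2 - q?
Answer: 65/3 ≈ 21.667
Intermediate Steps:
y(g, R) = R + 2*g (y(g, R) = (R + g) + g = R + 2*g)
((-7/7 + 1/6) + 5*f(4))*((4 + y(-3, 1))*2) = ((-7/7 + 1/6) + 5*(2 - 1*4))*((4 + (1 + 2*(-3)))*2) = ((-7*⅐ + 1*(⅙)) + 5*(2 - 4))*((4 + (1 - 6))*2) = ((-1 + ⅙) + 5*(-2))*((4 - 5)*2) = (-⅚ - 10)*(-1*2) = -65/6*(-2) = 65/3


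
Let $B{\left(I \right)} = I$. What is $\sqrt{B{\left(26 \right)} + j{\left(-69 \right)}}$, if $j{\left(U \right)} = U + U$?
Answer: $4 i \sqrt{7} \approx 10.583 i$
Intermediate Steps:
$j{\left(U \right)} = 2 U$
$\sqrt{B{\left(26 \right)} + j{\left(-69 \right)}} = \sqrt{26 + 2 \left(-69\right)} = \sqrt{26 - 138} = \sqrt{-112} = 4 i \sqrt{7}$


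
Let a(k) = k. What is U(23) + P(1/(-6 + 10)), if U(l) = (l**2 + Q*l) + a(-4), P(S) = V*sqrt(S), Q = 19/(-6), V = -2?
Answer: 2707/6 ≈ 451.17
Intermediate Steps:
Q = -19/6 (Q = 19*(-1/6) = -19/6 ≈ -3.1667)
P(S) = -2*sqrt(S)
U(l) = -4 + l**2 - 19*l/6 (U(l) = (l**2 - 19*l/6) - 4 = -4 + l**2 - 19*l/6)
U(23) + P(1/(-6 + 10)) = (-4 + 23**2 - 19/6*23) - 2/sqrt(-6 + 10) = (-4 + 529 - 437/6) - 2*sqrt(1/4) = 2713/6 - 2*sqrt(1/4) = 2713/6 - 2*1/2 = 2713/6 - 1 = 2707/6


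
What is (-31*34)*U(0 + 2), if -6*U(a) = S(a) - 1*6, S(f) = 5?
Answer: -527/3 ≈ -175.67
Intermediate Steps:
U(a) = ⅙ (U(a) = -(5 - 1*6)/6 = -(5 - 6)/6 = -⅙*(-1) = ⅙)
(-31*34)*U(0 + 2) = -31*34*(⅙) = -1054*⅙ = -527/3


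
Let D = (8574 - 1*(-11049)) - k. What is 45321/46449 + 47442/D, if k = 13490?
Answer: 827195717/94957239 ≈ 8.7112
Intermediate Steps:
D = 6133 (D = (8574 - 1*(-11049)) - 1*13490 = (8574 + 11049) - 13490 = 19623 - 13490 = 6133)
45321/46449 + 47442/D = 45321/46449 + 47442/6133 = 45321*(1/46449) + 47442*(1/6133) = 15107/15483 + 47442/6133 = 827195717/94957239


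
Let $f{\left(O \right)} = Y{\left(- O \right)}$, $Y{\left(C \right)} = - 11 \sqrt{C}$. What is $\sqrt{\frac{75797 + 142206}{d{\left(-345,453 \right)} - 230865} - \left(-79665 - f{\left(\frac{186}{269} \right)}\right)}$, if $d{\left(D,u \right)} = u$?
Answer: $\frac{\sqrt{76509816179314536291 - 39273097988124 i \sqrt{50034}}}{30990414} \approx 282.25 - 0.016204 i$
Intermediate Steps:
$f{\left(O \right)} = - 11 \sqrt{- O}$
$\sqrt{\frac{75797 + 142206}{d{\left(-345,453 \right)} - 230865} - \left(-79665 - f{\left(\frac{186}{269} \right)}\right)} = \sqrt{\frac{75797 + 142206}{453 - 230865} + \left(\left(126665 - 11 \sqrt{- \frac{186}{269}}\right) - 47000\right)} = \sqrt{\frac{218003}{-230412} + \left(\left(126665 - 11 \sqrt{- \frac{186}{269}}\right) - 47000\right)} = \sqrt{218003 \left(- \frac{1}{230412}\right) + \left(\left(126665 - 11 \sqrt{\left(-1\right) \frac{186}{269}}\right) - 47000\right)} = \sqrt{- \frac{218003}{230412} + \left(\left(126665 - 11 \sqrt{- \frac{186}{269}}\right) - 47000\right)} = \sqrt{- \frac{218003}{230412} + \left(\left(126665 - 11 \frac{i \sqrt{50034}}{269}\right) - 47000\right)} = \sqrt{- \frac{218003}{230412} + \left(\left(126665 - \frac{11 i \sqrt{50034}}{269}\right) - 47000\right)} = \sqrt{- \frac{218003}{230412} + \left(79665 - \frac{11 i \sqrt{50034}}{269}\right)} = \sqrt{\frac{18355553977}{230412} - \frac{11 i \sqrt{50034}}{269}}$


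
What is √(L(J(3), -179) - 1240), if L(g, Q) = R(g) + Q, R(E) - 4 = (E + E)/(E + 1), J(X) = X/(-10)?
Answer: I*√69377/7 ≈ 37.628*I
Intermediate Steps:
J(X) = -X/10 (J(X) = X*(-⅒) = -X/10)
R(E) = 4 + 2*E/(1 + E) (R(E) = 4 + (E + E)/(E + 1) = 4 + (2*E)/(1 + E) = 4 + 2*E/(1 + E))
L(g, Q) = Q + 2*(2 + 3*g)/(1 + g) (L(g, Q) = 2*(2 + 3*g)/(1 + g) + Q = Q + 2*(2 + 3*g)/(1 + g))
√(L(J(3), -179) - 1240) = √((4 + 6*(-⅒*3) - 179*(1 - ⅒*3))/(1 - ⅒*3) - 1240) = √((4 + 6*(-3/10) - 179*(1 - 3/10))/(1 - 3/10) - 1240) = √((4 - 9/5 - 179*7/10)/(7/10) - 1240) = √(10*(4 - 9/5 - 1253/10)/7 - 1240) = √((10/7)*(-1231/10) - 1240) = √(-1231/7 - 1240) = √(-9911/7) = I*√69377/7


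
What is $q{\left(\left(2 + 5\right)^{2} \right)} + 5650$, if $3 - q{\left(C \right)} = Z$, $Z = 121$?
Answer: $5532$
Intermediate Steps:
$q{\left(C \right)} = -118$ ($q{\left(C \right)} = 3 - 121 = -118$)
$q{\left(\left(2 + 5\right)^{2} \right)} + 5650 = -118 + 5650 = 5532$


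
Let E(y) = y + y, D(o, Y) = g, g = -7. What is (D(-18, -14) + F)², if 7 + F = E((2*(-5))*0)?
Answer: 196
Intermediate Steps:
D(o, Y) = -7
E(y) = 2*y
F = -7 (F = -7 + 2*((2*(-5))*0) = -7 + 2*(-10*0) = -7 + 2*0 = -7 + 0 = -7)
(D(-18, -14) + F)² = (-7 - 7)² = (-14)² = 196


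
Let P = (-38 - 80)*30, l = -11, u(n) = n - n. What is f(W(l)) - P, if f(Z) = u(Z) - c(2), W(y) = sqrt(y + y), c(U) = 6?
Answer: 3534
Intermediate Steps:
u(n) = 0
W(y) = sqrt(2)*sqrt(y) (W(y) = sqrt(2*y) = sqrt(2)*sqrt(y))
P = -3540 (P = -118*30 = -3540)
f(Z) = -6 (f(Z) = 0 - 1*6 = 0 - 6 = -6)
f(W(l)) - P = -6 - 1*(-3540) = -6 + 3540 = 3534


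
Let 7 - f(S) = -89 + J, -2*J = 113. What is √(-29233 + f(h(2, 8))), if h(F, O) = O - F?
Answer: I*√116322/2 ≈ 170.53*I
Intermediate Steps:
J = -113/2 (J = -½*113 = -113/2 ≈ -56.500)
f(S) = 305/2 (f(S) = 7 - (-89 - 113/2) = 7 - 1*(-291/2) = 7 + 291/2 = 305/2)
√(-29233 + f(h(2, 8))) = √(-29233 + 305/2) = √(-58161/2) = I*√116322/2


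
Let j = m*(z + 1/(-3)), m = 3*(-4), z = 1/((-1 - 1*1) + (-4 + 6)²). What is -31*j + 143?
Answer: 205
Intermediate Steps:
z = ½ (z = 1/((-1 - 1) + 2²) = 1/(-2 + 4) = 1/2 = ½ ≈ 0.50000)
m = -12
j = -2 (j = -12*(½ + 1/(-3)) = -12*(½ - ⅓) = -12*⅙ = -2)
-31*j + 143 = -31*(-2) + 143 = 62 + 143 = 205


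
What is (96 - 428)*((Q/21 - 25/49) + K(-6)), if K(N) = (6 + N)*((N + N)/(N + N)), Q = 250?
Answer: -556100/147 ≈ -3783.0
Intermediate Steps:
K(N) = 6 + N (K(N) = (6 + N)*((2*N)/((2*N))) = (6 + N)*((2*N)*(1/(2*N))) = (6 + N)*1 = 6 + N)
(96 - 428)*((Q/21 - 25/49) + K(-6)) = (96 - 428)*((250/21 - 25/49) + (6 - 6)) = -332*((250*(1/21) - 25*1/49) + 0) = -332*((250/21 - 25/49) + 0) = -332*(1675/147 + 0) = -332*1675/147 = -556100/147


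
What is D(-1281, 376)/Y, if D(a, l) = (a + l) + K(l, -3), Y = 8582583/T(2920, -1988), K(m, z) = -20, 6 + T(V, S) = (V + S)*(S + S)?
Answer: 3427715150/8582583 ≈ 399.38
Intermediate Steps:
T(V, S) = -6 + 2*S*(S + V) (T(V, S) = -6 + (V + S)*(S + S) = -6 + (S + V)*(2*S) = -6 + 2*S*(S + V))
Y = -8582583/3705638 (Y = 8582583/(-6 + 2*(-1988)**2 + 2*(-1988)*2920) = 8582583/(-6 + 2*3952144 - 11609920) = 8582583/(-6 + 7904288 - 11609920) = 8582583/(-3705638) = 8582583*(-1/3705638) = -8582583/3705638 ≈ -2.3161)
D(a, l) = -20 + a + l (D(a, l) = (a + l) - 20 = -20 + a + l)
D(-1281, 376)/Y = (-20 - 1281 + 376)/(-8582583/3705638) = -925*(-3705638/8582583) = 3427715150/8582583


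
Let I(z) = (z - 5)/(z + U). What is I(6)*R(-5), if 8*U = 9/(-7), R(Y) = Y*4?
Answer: -1120/327 ≈ -3.4251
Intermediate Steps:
R(Y) = 4*Y
U = -9/56 (U = (9/(-7))/8 = (9*(-⅐))/8 = (⅛)*(-9/7) = -9/56 ≈ -0.16071)
I(z) = (-5 + z)/(-9/56 + z) (I(z) = (z - 5)/(z - 9/56) = (-5 + z)/(-9/56 + z))
I(6)*R(-5) = (56*(-5 + 6)/(-9 + 56*6))*(4*(-5)) = (56*1/(-9 + 336))*(-20) = (56*1/327)*(-20) = (56*(1/327)*1)*(-20) = (56/327)*(-20) = -1120/327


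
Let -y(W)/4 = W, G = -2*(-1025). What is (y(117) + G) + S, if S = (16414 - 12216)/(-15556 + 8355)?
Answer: 11387784/7201 ≈ 1581.4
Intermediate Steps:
S = -4198/7201 (S = 4198/(-7201) = 4198*(-1/7201) = -4198/7201 ≈ -0.58297)
G = 2050
y(W) = -4*W
(y(117) + G) + S = (-4*117 + 2050) - 4198/7201 = (-468 + 2050) - 4198/7201 = 1582 - 4198/7201 = 11387784/7201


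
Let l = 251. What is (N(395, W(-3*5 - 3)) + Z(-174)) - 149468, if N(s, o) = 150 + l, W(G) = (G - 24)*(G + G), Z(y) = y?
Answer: -149241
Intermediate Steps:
W(G) = 2*G*(-24 + G) (W(G) = (-24 + G)*(2*G) = 2*G*(-24 + G))
N(s, o) = 401 (N(s, o) = 150 + 251 = 401)
(N(395, W(-3*5 - 3)) + Z(-174)) - 149468 = (401 - 174) - 149468 = 227 - 149468 = -149241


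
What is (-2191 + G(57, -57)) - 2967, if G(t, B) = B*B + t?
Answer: -1852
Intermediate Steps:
G(t, B) = t + B**2 (G(t, B) = B**2 + t = t + B**2)
(-2191 + G(57, -57)) - 2967 = (-2191 + (57 + (-57)**2)) - 2967 = (-2191 + (57 + 3249)) - 2967 = (-2191 + 3306) - 2967 = 1115 - 2967 = -1852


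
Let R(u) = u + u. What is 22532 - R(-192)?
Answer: 22916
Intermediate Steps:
R(u) = 2*u
22532 - R(-192) = 22532 - 2*(-192) = 22532 - 1*(-384) = 22532 + 384 = 22916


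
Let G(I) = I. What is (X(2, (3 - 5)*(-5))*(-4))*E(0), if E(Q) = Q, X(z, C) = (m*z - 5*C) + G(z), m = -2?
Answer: 0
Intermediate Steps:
X(z, C) = -z - 5*C (X(z, C) = (-2*z - 5*C) + z = (-5*C - 2*z) + z = -z - 5*C)
(X(2, (3 - 5)*(-5))*(-4))*E(0) = ((-1*2 - 5*(3 - 5)*(-5))*(-4))*0 = ((-2 - (-10)*(-5))*(-4))*0 = ((-2 - 5*10)*(-4))*0 = ((-2 - 50)*(-4))*0 = -52*(-4)*0 = 208*0 = 0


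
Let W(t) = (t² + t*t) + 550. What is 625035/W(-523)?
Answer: 208345/182536 ≈ 1.1414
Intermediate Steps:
W(t) = 550 + 2*t² (W(t) = (t² + t²) + 550 = 2*t² + 550 = 550 + 2*t²)
625035/W(-523) = 625035/(550 + 2*(-523)²) = 625035/(550 + 2*273529) = 625035/(550 + 547058) = 625035/547608 = 625035*(1/547608) = 208345/182536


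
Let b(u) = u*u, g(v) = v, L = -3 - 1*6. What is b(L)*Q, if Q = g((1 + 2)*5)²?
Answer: 18225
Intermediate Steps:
L = -9 (L = -3 - 6 = -9)
b(u) = u²
Q = 225 (Q = ((1 + 2)*5)² = (3*5)² = 15² = 225)
b(L)*Q = (-9)²*225 = 81*225 = 18225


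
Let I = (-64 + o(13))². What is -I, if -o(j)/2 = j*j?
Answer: -161604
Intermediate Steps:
o(j) = -2*j² (o(j) = -2*j*j = -2*j²)
I = 161604 (I = (-64 - 2*13²)² = (-64 - 2*169)² = (-64 - 338)² = (-402)² = 161604)
-I = -1*161604 = -161604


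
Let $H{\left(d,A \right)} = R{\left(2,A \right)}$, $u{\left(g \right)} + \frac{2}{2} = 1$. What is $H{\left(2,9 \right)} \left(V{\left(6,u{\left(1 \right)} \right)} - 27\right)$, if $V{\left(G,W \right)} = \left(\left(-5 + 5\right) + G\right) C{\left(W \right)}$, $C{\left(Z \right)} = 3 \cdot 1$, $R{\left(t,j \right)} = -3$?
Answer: $27$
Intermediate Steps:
$u{\left(g \right)} = 0$ ($u{\left(g \right)} = -1 + 1 = 0$)
$H{\left(d,A \right)} = -3$
$C{\left(Z \right)} = 3$
$V{\left(G,W \right)} = 3 G$ ($V{\left(G,W \right)} = \left(\left(-5 + 5\right) + G\right) 3 = \left(0 + G\right) 3 = G 3 = 3 G$)
$H{\left(2,9 \right)} \left(V{\left(6,u{\left(1 \right)} \right)} - 27\right) = - 3 \left(3 \cdot 6 - 27\right) = - 3 \left(18 - 27\right) = \left(-3\right) \left(-9\right) = 27$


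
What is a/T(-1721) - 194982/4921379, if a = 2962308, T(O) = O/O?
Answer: 14578640187750/4921379 ≈ 2.9623e+6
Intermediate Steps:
T(O) = 1
a/T(-1721) - 194982/4921379 = 2962308/1 - 194982/4921379 = 2962308*1 - 194982*1/4921379 = 2962308 - 194982/4921379 = 14578640187750/4921379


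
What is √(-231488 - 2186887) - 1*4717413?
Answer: -4717413 + 5*I*√96735 ≈ -4.7174e+6 + 1555.1*I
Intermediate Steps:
√(-231488 - 2186887) - 1*4717413 = √(-2418375) - 4717413 = 5*I*√96735 - 4717413 = -4717413 + 5*I*√96735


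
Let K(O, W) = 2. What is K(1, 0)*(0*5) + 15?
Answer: 15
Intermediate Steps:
K(1, 0)*(0*5) + 15 = 2*(0*5) + 15 = 2*0 + 15 = 0 + 15 = 15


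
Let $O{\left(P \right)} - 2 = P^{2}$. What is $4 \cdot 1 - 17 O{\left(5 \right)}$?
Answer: $-455$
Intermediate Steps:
$O{\left(P \right)} = 2 + P^{2}$
$4 \cdot 1 - 17 O{\left(5 \right)} = 4 \cdot 1 - 17 \left(2 + 5^{2}\right) = 4 - 17 \left(2 + 25\right) = 4 - 459 = -455$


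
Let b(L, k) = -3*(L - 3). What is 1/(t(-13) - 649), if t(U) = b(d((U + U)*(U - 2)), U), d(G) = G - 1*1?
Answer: -1/1807 ≈ -0.00055340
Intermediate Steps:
d(G) = -1 + G (d(G) = G - 1 = -1 + G)
b(L, k) = 9 - 3*L (b(L, k) = -3*(-3 + L) = 9 - 3*L)
t(U) = 12 - 6*U*(-2 + U) (t(U) = 9 - 3*(-1 + (U + U)*(U - 2)) = 9 - 3*(-1 + (2*U)*(-2 + U)) = 9 - 3*(-1 + 2*U*(-2 + U)) = 9 + (3 - 6*U*(-2 + U)) = 12 - 6*U*(-2 + U))
1/(t(-13) - 649) = 1/((12 - 6*(-13)*(-2 - 13)) - 649) = 1/((12 - 6*(-13)*(-15)) - 649) = 1/((12 - 1170) - 649) = 1/(-1158 - 649) = 1/(-1807) = -1/1807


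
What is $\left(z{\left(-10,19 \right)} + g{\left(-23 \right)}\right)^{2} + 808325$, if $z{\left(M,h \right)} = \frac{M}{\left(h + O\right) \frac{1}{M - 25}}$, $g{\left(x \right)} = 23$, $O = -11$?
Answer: $\frac{13004489}{16} \approx 8.1278 \cdot 10^{5}$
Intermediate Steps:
$z{\left(M,h \right)} = \frac{M \left(-25 + M\right)}{-11 + h}$ ($z{\left(M,h \right)} = \frac{M}{\left(h - 11\right) \frac{1}{M - 25}} = \frac{M}{\left(-11 + h\right) \frac{1}{-25 + M}} = \frac{M}{\frac{1}{-25 + M} \left(-11 + h\right)} = M \frac{-25 + M}{-11 + h} = \frac{M \left(-25 + M\right)}{-11 + h}$)
$\left(z{\left(-10,19 \right)} + g{\left(-23 \right)}\right)^{2} + 808325 = \left(- \frac{10 \left(-25 - 10\right)}{-11 + 19} + 23\right)^{2} + 808325 = \left(\left(-10\right) \frac{1}{8} \left(-35\right) + 23\right)^{2} + 808325 = \left(\frac{175}{4} + 23\right)^{2} + 808325 = \left(\frac{267}{4}\right)^{2} + 808325 = \frac{71289}{16} + 808325 = \frac{13004489}{16}$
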